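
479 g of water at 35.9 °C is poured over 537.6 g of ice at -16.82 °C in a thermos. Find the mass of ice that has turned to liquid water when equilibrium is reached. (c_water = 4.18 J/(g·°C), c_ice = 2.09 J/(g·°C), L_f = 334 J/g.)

m_melted ≈ 159 g

Cooling the water to 0 °C releases 479·4.18·35.9 = 71880 J.
Warming the ice to 0 °C takes 537.6·2.09·16.82 = 18899 J, leaving 52981 J for melting.
To melt every bit of ice: 537.6·334 = 179558 J.
52981 J < 179558 J, so only part of the ice melts and the system sits at 0 °C.
m_melt = 52981 / L_f = 158.6 g.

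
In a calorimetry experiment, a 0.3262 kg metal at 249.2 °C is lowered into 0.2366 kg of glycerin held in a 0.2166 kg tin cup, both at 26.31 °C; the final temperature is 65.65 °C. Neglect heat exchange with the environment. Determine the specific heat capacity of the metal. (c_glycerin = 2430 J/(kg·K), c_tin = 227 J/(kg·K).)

c ≈ 410 J/(kg·K)

Net heat exchanged in the isolated system is zero:
0.3262·c·(65.65 − 249.2) + 0.2366·2430·(65.65 − 26.31) + 0.2166·227·(65.65 − 26.31) = 0
-59.87 c = -24552
c = -24552/-59.87 ≈ 410.1 J/(kg·K)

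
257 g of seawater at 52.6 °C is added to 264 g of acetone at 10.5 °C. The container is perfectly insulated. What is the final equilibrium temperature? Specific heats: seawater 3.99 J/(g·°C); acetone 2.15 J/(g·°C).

Set heat shed by the hot body equal to heat absorbed by the cold body:
257·3.99·(52.6 − T) = 264·2.15·(T − 10.5)
1025.4(52.6 − T) = 567.6(T − 10.5)
1593 T = 59897  ⇒  T ≈ 37.60 °C

T_f ≈ 37.6 °C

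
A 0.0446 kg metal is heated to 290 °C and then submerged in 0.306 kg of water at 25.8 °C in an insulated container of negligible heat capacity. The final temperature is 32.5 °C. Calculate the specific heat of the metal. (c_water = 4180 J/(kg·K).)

c ≈ 746 J/(kg·K)

Let T be the final temperature. ΣQ_i = 0:
0.0446·c·(32.5 − 290) + 0.306·4180·(32.5 − 25.8) = 0
-11.48 c = -8569.8
c = -8569.8/-11.48 ≈ 746.2 J/(kg·K)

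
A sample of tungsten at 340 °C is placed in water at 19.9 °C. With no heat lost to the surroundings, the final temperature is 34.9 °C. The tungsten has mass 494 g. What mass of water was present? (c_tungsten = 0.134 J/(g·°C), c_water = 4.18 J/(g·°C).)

Heat lost by the tungsten = heat gained by the water:
494×0.134×(340 − 34.9) = m×4.18×(34.9 − 19.9)
62.7 m = 20196  ⇒  m ≈ 322.1 g

m ≈ 322 g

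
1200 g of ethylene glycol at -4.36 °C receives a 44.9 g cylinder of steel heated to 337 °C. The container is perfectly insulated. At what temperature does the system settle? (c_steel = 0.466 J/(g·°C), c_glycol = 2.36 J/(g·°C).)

T_f = Σ m_i c_i T_i / Σ m_i c_i:
T_f = (20.92·337 + 2832·(-4.36)) / (20.92 + 2832)
    = -5296.3 / 2852.9 ≈ -1.86 °C

T_f ≈ -1.9 °C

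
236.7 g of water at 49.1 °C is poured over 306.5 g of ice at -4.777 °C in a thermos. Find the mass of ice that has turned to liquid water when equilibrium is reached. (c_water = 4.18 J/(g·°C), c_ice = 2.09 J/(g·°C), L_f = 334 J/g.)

m_melted ≈ 136 g

Water can give up m c ΔT = 236.7·4.18·49.1 = 48580 J before reaching 0 °C.
Of that, 306.5·2.09·4.777 = 3060.1 J goes to bring the ice to 0 °C, leaving 45520 J.
Fully melting the ice requires m_ice L_f = 306.5·334 = 102371 J.
Since 45520 < 102371 J, not all the ice melts; equilibrium is at 0 °C.
Mass melted = 45520/334 ≈ 136.3 g.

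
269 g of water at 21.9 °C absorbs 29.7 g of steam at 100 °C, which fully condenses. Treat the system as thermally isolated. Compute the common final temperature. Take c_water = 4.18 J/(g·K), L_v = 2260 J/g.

T_f ≈ 83.4 °C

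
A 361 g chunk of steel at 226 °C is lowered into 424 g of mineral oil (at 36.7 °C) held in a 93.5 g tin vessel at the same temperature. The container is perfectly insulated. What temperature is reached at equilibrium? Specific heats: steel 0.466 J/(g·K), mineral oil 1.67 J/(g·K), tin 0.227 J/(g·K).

Let T be the final temperature. ΣQ_i = 0:
361·0.466·(T − 226) + 424·1.67·(T − 36.7) + 93.5·0.227·(T − 36.7) = 0
168.23(T − 226) + 708.08(T − 36.7) + 21.22(T − 36.7) = 0
897.53 T = 64785
T = 64785/897.53 ≈ 72.18 °C

T_f ≈ 72.2 °C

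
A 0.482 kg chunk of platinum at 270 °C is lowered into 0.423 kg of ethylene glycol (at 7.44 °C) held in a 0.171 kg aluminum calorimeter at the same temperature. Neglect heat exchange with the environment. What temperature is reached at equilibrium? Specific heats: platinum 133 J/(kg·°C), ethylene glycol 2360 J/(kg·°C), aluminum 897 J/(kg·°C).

Let T be the final temperature. ΣQ_i = 0:
0.482×133×(T − 270) + 0.423×2360×(T − 7.44) + 0.171×897×(T − 7.44) = 0
64.11(T − 270) + 998.28(T − 7.44) + 153.39(T − 7.44) = 0
1215.8 T = 25877
T = 25877 / 1215.8 = 21.3 °C

T_f ≈ 21.3 °C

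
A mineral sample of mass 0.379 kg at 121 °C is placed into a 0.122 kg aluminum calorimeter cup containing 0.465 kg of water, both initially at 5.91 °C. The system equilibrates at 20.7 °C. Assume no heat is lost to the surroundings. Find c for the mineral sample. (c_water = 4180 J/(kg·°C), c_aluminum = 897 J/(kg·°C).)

c ≈ 799 J/(kg·°C)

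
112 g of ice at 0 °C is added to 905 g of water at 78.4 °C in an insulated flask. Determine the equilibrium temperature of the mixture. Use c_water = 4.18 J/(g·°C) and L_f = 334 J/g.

T_f ≈ 61.0 °C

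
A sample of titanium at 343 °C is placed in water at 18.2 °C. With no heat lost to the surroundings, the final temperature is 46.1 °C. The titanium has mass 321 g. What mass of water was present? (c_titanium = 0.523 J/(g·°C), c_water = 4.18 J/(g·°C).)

m ≈ 427 g

Heat gained plus heat lost sum to zero:
321×0.523×(46.1 − 343) + m×4.18×(46.1 − 18.2) = 0
116.62 m = 49844
m = 49844/116.62 ≈ 427.4 g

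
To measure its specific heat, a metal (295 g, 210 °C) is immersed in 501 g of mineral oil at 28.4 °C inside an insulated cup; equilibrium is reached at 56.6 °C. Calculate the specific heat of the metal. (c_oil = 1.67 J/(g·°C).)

c ≈ 0.521 J/(g·°C)

Let T be the final temperature. ΣQ_i = 0:
295×c×(56.6 − 210) + 501×1.67×(56.6 − 28.4) = 0
-45253 c = -23594
c = -23594/-45253 ≈ 0.5214 J/(g·°C)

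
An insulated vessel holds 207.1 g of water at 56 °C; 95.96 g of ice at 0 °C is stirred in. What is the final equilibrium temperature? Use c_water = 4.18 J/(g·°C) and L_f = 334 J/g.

T_f ≈ 13.0 °C

Net heat exchanged in the isolated system is zero:
fusion: m_ice L_f = 95.96·334 = 32051; meltwater 0→T: 95.96·4.18·T = 401.11 T; water: 865.68(T − 56)
1266.8 T = 48478 − 32051 = 16427
T ≈ 12.97 °C (positive, so assuming full melt was valid).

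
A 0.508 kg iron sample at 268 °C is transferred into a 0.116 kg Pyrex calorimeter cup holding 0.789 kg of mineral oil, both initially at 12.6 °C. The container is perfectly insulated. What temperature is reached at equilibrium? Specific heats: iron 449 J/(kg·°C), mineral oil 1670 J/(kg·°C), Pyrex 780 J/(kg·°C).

T_f ≈ 48.2 °C

Let T be the final temperature. ΣQ_i = 0:
0.508×449×(T − 268) + 0.789×1670×(T − 12.6) + 0.116×780×(T − 12.6) = 0
228.09(T − 268) + 1317.6(T − 12.6) + 90.48(T − 12.6) = 0
(228.09 + 1317.6 + 90.48) T = 228.09×268 + 1317.6×12.6 + 90.48×12.6
T = 78871/1636.2 ≈ 48.20 °C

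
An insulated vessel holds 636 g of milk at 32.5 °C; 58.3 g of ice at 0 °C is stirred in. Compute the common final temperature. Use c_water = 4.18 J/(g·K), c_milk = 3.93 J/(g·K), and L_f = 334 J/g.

T_f ≈ 22.5 °C

Heat gained plus heat lost sum to zero:
latent heat to melt: 58.3×334 = 19472; warm the meltwater: 243.69 T; milk cools: 636×3.93×(T − 32.5) = 2499.5(T − 32.5)
2743.2 T = 81233 − 19472 = 61761
T ≈ 22.51 °C (positive, so assuming full melt was valid).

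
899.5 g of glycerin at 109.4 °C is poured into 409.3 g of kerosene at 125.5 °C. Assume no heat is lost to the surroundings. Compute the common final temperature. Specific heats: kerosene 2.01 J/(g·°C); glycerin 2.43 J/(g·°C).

T_f ≈ 113.8 °C

Energy conservation, ΣQ = 0:
409.3·2.01·(T − 125.5) + 899.5·2.43·(T − 109.4) = 0
822.69(T − 125.5) + 2185.8(T − 109.4) = 0
(822.69 + 2185.8) T = 822.69·125.5 + 2185.8·109.4
T ≈ 113.80 °C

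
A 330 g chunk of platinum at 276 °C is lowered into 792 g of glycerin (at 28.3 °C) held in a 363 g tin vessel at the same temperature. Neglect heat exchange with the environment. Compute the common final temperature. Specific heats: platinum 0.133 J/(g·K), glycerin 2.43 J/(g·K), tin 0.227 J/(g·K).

T_f ≈ 33.6 °C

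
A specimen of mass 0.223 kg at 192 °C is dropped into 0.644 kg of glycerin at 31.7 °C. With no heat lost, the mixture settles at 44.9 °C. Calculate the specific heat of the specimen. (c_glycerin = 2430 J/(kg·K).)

c ≈ 630 J/(kg·K)

Heat lost by the specimen = heat gained by the glycerin:
0.223·c·(192 − 44.9) = 0.644·2430·(44.9 − 31.7)
32.8 c = 20657  ⇒  c ≈ 629.7 J/(kg·K)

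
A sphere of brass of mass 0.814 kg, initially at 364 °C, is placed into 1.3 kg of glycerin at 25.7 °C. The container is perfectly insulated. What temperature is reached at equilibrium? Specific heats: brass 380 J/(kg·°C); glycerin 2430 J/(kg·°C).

T_f ≈ 55.9 °C

Setting the total heat transfer to zero:
0.814·380·(T − 364) + 1.3·2430·(T − 25.7) = 0
3468.3 T = 193779
T ≈ 55.87 °C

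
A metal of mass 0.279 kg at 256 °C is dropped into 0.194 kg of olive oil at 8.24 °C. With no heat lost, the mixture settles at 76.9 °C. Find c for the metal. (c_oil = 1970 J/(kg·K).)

c ≈ 525 J/(kg·K)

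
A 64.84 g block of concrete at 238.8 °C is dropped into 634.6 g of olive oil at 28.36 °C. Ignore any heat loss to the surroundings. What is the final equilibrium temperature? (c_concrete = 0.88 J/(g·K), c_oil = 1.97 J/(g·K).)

Set heat shed by the hot body equal to heat absorbed by the cold body:
64.84×0.88×(238.8 − T) = 634.6×1.97×(T − 28.36)
57.06(238.8 − T) = 1250.2(T − 28.36)
1307.2 T = 49080  ⇒  T ≈ 37.55 °C

T_f ≈ 37.5 °C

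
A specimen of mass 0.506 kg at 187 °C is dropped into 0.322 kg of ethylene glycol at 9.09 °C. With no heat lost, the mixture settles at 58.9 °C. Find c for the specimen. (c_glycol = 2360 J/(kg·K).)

m_s c (T_s − T_f) = m_glycol c_glycol (T_f − T_0):
0.506·c·(187 − 58.9) = 0.322·2360·(58.9 − 9.09)
64.82 c = 37852  ⇒  c ≈ 584 J/(kg·K)

c ≈ 584 J/(kg·K)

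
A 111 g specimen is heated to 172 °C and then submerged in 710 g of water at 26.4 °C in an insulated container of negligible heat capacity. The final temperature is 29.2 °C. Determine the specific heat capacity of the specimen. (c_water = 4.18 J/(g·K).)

c ≈ 0.524 J/(g·K)

Energy conservation, ΣQ = 0:
111·c·(29.2 − 172) + 710·4.18·(29.2 − 26.4) = 0
-15851 c = -8309.8
c = -8309.8/-15851 ≈ 0.5243 J/(g·K)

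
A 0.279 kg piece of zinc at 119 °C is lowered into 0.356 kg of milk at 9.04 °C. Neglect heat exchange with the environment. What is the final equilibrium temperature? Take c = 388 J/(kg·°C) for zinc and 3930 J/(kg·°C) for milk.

T_f ≈ 16.9 °C

T_f = Σ m_i c_i T_i / Σ m_i c_i:
T_f = (108.25·119 + 1399.1·9.04) / (108.25 + 1399.1)
    = 25530 / 1507.3 ≈ 16.94 °C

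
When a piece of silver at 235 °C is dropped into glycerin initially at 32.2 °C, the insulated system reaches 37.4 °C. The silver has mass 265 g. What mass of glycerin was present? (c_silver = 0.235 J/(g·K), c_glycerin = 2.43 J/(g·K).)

m ≈ 974 g

Setting the total heat transfer to zero:
265×0.235×(37.4 − 235) + m×2.43×(37.4 − 32.2) = 0
12.64 m = 12306
m = 12306/12.64 ≈ 973.8 g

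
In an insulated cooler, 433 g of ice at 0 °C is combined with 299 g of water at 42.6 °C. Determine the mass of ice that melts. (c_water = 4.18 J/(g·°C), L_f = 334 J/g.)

Cooling the water to 0 °C releases 299×4.18×42.6 = 53242 J.
To melt every bit of ice: 433×334 = 144622 J.
Since 53242 < 144622 J, not all the ice melts; equilibrium is at 0 °C.
m_melted×334 = 53242  ⇒  m_melted ≈ 159.4 g.

m_melted ≈ 159 g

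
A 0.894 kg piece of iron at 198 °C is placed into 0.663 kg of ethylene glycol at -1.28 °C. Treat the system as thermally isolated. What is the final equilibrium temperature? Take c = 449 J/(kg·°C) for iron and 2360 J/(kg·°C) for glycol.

Heat lost by the iron equals heat gained by the glycol:
0.894·449·(198 − T) = 0.663·2360·(T − (-1.28))
401.41(198 − T) = 1564.7(T − (-1.28))
1966.1 T = 77476  ⇒  T ≈ 39.41 °C

T_f ≈ 39.4 °C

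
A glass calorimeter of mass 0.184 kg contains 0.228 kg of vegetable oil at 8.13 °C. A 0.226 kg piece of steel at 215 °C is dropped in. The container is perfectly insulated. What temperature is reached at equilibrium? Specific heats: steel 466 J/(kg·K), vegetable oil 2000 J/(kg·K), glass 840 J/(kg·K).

Net heat exchanged in the isolated system is zero:
0.226·466·(T − 215) + 0.228·2000·(T − 8.13) + 0.184·840·(T − 8.13) = 0
715.88 T = 27607
T ≈ 38.56 °C

T_f ≈ 38.6 °C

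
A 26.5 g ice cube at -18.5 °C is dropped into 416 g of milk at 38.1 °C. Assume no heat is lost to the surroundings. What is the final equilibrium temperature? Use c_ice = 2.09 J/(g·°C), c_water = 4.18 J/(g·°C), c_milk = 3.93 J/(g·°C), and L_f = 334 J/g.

Conservation of energy gives ΣQ = 0:
ice -18.5→0 °C: 26.5·2.09·18.5 = 1024.6
  latent heat to melt: 26.5·334 = 8851
  meltwater 0→T: 26.5·4.18·T = 110.77 T
  milk cools: 416·3.93·(T − 38.1) = 1634.9(T − 38.1)
1745.7 T = 62289 − 9875.6 = 52413
T ≈ 30.03 °C. Since T > 0 °C, the all-ice-melts assumption holds.

T_f ≈ 30.0 °C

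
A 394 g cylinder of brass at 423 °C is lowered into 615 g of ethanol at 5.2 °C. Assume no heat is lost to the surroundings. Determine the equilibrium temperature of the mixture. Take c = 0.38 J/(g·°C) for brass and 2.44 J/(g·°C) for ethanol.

T_f ≈ 43.1 °C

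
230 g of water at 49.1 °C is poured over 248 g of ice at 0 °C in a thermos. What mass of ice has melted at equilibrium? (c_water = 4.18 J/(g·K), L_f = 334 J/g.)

m_melted ≈ 141 g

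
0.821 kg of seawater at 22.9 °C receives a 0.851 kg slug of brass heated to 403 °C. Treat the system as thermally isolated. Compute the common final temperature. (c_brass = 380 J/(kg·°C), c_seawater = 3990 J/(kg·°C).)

T_f ≈ 57.1 °C

Heat gained plus heat lost sum to zero:
0.851×380×(T − 403) + 0.821×3990×(T − 22.9) = 0
323.38(T − 403) + 3275.8(T − 22.9) = 0
(323.38 + 3275.8) T = 323.38×403 + 3275.8×22.9
T = 205338 / 3599.2 = 57.1 °C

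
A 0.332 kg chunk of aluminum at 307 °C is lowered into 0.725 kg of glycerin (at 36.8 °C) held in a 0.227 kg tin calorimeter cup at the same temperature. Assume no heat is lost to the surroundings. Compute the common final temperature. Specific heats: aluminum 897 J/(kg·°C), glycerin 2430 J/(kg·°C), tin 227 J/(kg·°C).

T_f ≈ 74.9 °C

Setting the total heat transfer to zero:
0.332*897*(T − 307) + 0.725*2430*(T − 36.8) + 0.227*227*(T − 36.8) = 0
(297.8 + 1761.8 + 51.53) T = 297.8*307 + 1761.8*36.8 + 51.53*36.8
T = 158154 / 2111.1 = 74.9 °C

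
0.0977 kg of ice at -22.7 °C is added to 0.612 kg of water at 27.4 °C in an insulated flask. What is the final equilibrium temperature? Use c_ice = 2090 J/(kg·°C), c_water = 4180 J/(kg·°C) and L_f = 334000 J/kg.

T_f ≈ 11.1 °C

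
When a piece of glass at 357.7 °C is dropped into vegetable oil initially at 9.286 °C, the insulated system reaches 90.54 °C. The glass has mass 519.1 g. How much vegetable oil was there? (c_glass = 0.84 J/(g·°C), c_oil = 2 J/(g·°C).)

m ≈ 717 g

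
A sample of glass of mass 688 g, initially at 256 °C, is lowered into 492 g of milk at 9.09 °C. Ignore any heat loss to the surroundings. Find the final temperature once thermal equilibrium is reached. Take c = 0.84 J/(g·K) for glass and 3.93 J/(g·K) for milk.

T_f ≈ 65.9 °C

|Q_glass| = |Q_milk|:
688*0.84*(256 − T) = 492*3.93*(T − 9.09)
577.92(256 − T) = 1933.6(T − 9.09)
2511.5 T = 165524  ⇒  T ≈ 65.91 °C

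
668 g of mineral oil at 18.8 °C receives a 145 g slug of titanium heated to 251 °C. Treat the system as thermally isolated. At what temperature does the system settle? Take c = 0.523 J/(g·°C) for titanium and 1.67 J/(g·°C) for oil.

T_f ≈ 33.6 °C

Let T be the final temperature. ΣQ_i = 0:
145·0.523·(T − 251) + 668·1.67·(T − 18.8) = 0
(75.84 + 1115.6) T = 75.84·251 + 1115.6·18.8
T ≈ 33.58 °C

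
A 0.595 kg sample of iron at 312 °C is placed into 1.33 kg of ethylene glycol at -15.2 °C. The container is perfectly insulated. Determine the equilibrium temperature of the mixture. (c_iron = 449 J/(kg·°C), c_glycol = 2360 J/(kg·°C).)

T_f is the heat-capacity-weighted average of the initial temperatures:
T_f = (267.15*312 + 3138.8*(-15.2)) / (267.15 + 3138.8)
    = 35643 / 3406 ≈ 10.46 °C

T_f ≈ 10.5 °C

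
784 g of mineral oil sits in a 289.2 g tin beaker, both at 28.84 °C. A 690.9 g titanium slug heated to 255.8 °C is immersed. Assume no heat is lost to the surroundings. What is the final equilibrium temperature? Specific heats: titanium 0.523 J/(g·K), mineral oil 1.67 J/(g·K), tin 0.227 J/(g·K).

Setting the total heat transfer to zero:
690.9*0.523*(T − 255.8) + 784*1.67*(T − 28.84) + 289.2*0.227*(T − 28.84) = 0
361.34(T − 255.8) + 1309.3(T − 28.84) + 65.65(T − 28.84) = 0
1736.3 T = 132084
T ≈ 76.07 °C

T_f ≈ 76.1 °C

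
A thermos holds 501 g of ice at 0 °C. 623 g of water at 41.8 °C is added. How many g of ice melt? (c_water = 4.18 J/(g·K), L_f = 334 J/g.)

Cooling the water to 0 °C releases 623·4.18·41.8 = 108853 J.
Melting all 501 g of ice would need 501·334 = 167334 J.
That's not enough to melt it all — equilibrium is at 0 °C with ice remaining.
m_melted·334 = 108853  ⇒  m_melted ≈ 325.9 g.

m_melted ≈ 326 g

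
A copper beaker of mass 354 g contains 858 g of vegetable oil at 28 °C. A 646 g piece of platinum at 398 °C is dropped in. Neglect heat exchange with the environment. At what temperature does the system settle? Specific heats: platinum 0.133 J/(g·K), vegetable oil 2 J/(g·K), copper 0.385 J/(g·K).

T_f is the heat-capacity-weighted average of the initial temperatures:
T_f = (85.92*398 + 1716*28 + 136.29*28) / (85.92 + 1716 + 136.29)
    = 86059 / 1938.2 ≈ 44.40 °C

T_f ≈ 44.4 °C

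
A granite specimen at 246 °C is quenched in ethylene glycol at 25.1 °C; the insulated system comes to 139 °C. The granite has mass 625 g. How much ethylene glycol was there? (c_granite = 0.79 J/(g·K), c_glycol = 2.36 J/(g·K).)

Heat gained plus heat lost sum to zero:
625×0.79×(139 − 246) + m×2.36×(139 − 25.1) = 0
268.8 m = 52831
m = 52831/268.8 ≈ 196.5 g

m ≈ 197 g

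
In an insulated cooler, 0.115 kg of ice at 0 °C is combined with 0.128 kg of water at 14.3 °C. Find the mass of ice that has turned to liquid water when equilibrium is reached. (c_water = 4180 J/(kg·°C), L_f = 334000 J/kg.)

m_melted ≈ 0.0229 kg

Water can give up m c ΔT = 0.128×4180×14.3 = 7651.1 J before reaching 0 °C.
Melting all 0.115 kg of ice would need 0.115×334000 = 38410 J.
7651.1 J < 38410 J, so only part of the ice melts and the system sits at 0 °C.
m_melted×334000 = 7651.1  ⇒  m_melted ≈ 0.02291 kg.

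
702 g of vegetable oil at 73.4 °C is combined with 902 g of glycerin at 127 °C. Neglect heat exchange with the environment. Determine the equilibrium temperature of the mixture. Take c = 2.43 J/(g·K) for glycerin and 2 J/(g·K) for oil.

T_f ≈ 106.1 °C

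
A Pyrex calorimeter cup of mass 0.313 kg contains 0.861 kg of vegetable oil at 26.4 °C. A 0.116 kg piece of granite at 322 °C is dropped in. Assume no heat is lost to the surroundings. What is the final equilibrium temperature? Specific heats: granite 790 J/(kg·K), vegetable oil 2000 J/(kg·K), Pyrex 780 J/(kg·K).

T_f is the heat-capacity-weighted average of the initial temperatures:
T_f = (91.64*322 + 1722*26.4 + 244.14*26.4) / (91.64 + 1722 + 244.14)
    = 81414 / 2057.8 ≈ 39.56 °C

T_f ≈ 39.6 °C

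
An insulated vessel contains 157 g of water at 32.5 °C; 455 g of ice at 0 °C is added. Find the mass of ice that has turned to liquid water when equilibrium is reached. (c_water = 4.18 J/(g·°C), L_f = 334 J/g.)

m_melted ≈ 63.9 g

Heat available from the water dropping to 0 °C: 157×4.18×32.5 = 21328 J.
Melting all 455 g of ice would need 455×334 = 151970 J.
21328 J < 151970 J, so only part of the ice melts and the system sits at 0 °C.
Mass melted = 21328/334 ≈ 63.86 g.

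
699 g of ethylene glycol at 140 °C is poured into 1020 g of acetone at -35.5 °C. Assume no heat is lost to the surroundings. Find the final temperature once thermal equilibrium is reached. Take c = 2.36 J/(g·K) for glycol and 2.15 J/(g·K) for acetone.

Heat gained plus heat lost sum to zero:
699·2.36·(T − 140) + 1020·2.15·(T − (-35.5)) = 0
1649.6(T − 140) + 2193(T − (-35.5)) = 0
(1649.6 + 2193) T = 1649.6·140 + 2193·(-35.5)
T ≈ 39.84 °C

T_f ≈ 39.8 °C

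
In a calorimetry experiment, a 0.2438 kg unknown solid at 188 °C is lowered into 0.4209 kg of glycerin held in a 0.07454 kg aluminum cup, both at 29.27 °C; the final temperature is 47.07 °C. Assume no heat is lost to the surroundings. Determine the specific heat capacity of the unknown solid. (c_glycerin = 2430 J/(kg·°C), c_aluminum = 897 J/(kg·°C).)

c ≈ 565 J/(kg·°C)

Energy conservation, ΣQ = 0:
0.2438·c·(47.07 − 188) + 0.4209·2430·(47.07 − 29.27) + 0.07454·897·(47.07 − 29.27) = 0
-34.36 c = -19396
c = -19396/-34.36 ≈ 564.5 J/(kg·°C)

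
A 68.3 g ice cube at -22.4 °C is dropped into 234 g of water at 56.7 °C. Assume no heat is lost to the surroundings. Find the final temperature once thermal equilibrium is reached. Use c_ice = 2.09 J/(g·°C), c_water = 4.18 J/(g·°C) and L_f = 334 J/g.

Let T be the final temperature. ΣQ_i = 0:
warm ice to 0 °C: 68.3·2.09·(0 − (-22.4)) = 3197.5; latent heat to melt: 68.3·334 = 22812; warm the meltwater: 285.49 T; water: 978.12(T − 56.7)
1263.6 T = 55459 − 26010 = 29450
T ≈ 23.31 °C. Since T > 0 °C, the all-ice-melts assumption holds.

T_f ≈ 23.3 °C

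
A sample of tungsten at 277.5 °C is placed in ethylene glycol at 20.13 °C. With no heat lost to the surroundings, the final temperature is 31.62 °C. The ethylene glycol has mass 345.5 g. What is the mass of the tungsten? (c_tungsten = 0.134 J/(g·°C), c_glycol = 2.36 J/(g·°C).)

Taking heat into each body as positive, Σ m c ΔT = 0:
m×0.134×(31.62 − 277.5) + 345.5×2.36×(31.62 − 20.13) = 0
-32.95 m = -9368.7
m = -9368.7/-32.95 ≈ 284.3 g

m ≈ 284 g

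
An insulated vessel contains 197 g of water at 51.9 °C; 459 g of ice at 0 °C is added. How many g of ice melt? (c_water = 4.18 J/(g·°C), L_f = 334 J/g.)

m_melted ≈ 128 g

Heat available from the water dropping to 0 °C: 197×4.18×51.9 = 42738 J.
Melting all 459 g of ice would need 459×334 = 153306 J.
42738 J < 153306 J, so only part of the ice melts and the system sits at 0 °C.
m_melted×334 = 42738  ⇒  m_melted ≈ 128 g.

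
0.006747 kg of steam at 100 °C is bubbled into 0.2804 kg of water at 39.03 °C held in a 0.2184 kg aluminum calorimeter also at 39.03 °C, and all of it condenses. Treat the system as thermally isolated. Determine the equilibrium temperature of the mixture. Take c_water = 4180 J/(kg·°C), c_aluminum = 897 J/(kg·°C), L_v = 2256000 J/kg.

T_f ≈ 51.2 °C

Setting the total heat transfer to zero:
condense steam: −0.006747×2256000 = −15221; condensed water 100 °C→T: 28.2(T − 100); original water: 1172.1(T − 39.03); cup: 195.9(T − 39.03)
1396.2 T = 15221 + 2820.2 + 53392 = 71434
T ≈ 51.16 °C (< 100 °C, so full condensation is consistent).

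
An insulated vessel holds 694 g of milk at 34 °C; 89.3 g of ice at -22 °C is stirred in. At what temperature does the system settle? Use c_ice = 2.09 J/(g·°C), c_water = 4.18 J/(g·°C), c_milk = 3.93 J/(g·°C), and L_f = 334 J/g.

Setting the total heat transfer to zero:
warm ice to 0 °C: 89.3×2.09×(0 − (-22)) = 4106; latent heat to melt: 89.3×334 = 29826; warm the meltwater: 373.27 T; milk cools: 694×3.93×(T − 34) = 2727.4(T − 34)
3100.7 T = 92732 − 33932 = 58800
T ≈ 18.96 °C (positive, so assuming full melt was valid).

T_f ≈ 19.0 °C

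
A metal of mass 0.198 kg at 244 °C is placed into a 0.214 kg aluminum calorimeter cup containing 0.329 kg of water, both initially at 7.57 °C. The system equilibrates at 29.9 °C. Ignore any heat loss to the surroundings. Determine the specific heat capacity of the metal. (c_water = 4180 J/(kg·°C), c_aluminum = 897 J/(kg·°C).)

c ≈ 826 J/(kg·°C)

Conservation of energy gives ΣQ = 0:
0.198·c·(29.9 − 244) + 0.329·4180·(29.9 − 7.57) + 0.214·897·(29.9 − 7.57) = 0
-42.39 c = -34995
c = -34995/-42.39 ≈ 825.5 J/(kg·°C)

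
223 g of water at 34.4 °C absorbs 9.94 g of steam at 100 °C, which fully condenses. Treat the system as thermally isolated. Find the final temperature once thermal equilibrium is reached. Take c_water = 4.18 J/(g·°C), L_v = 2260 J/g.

T_f ≈ 60.3 °C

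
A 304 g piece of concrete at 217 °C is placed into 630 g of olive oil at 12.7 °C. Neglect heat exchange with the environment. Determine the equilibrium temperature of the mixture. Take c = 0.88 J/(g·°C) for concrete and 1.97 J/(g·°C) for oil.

Setting the total heat transfer to zero:
304·0.88·(T − 217) + 630·1.97·(T − 12.7) = 0
267.52(T − 217) + 1241.1(T − 12.7) = 0
1508.6 T = 73814
T = 73814 / 1508.6 = 48.9 °C

T_f ≈ 48.9 °C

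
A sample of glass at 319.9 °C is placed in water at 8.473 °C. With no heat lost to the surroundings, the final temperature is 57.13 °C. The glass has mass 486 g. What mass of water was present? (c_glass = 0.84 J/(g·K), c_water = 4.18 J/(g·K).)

m ≈ 527 g

Net heat exchanged in the isolated system is zero:
486×0.84×(57.13 − 319.9) + m×4.18×(57.13 − 8.473) = 0
203.39 m = 107273
m = 107273/203.39 ≈ 527.4 g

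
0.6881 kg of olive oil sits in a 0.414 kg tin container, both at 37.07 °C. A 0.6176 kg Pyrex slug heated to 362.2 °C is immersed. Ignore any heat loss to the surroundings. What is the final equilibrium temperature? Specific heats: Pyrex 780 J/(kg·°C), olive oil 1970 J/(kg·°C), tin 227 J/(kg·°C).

Let T be the final temperature. ΣQ_i = 0:
0.6176*780*(T − 362.2) + 0.6881*1970*(T − 37.07) + 0.414*227*(T − 37.07) = 0
(481.73 + 1355.6 + 93.98) T = 481.73*362.2 + 1355.6*37.07 + 93.98*37.07
T = 228216/1931.3 ≈ 118.17 °C

T_f ≈ 118.2 °C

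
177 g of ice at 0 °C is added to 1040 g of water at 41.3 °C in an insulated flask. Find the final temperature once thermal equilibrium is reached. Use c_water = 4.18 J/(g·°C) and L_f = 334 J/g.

Setting the total heat transfer to zero:
fusion: m_ice L_f = 177·334 = 59118; meltwater 0→T: 177·4.18·T = 739.86 T; water cools: 1040·4.18·(T − 41.3) = 4347.2(T − 41.3)
5087.1 T = 179539 − 59118 = 120421
T ≈ 23.67 °C. Since T > 0 °C, the all-ice-melts assumption holds.

T_f ≈ 23.7 °C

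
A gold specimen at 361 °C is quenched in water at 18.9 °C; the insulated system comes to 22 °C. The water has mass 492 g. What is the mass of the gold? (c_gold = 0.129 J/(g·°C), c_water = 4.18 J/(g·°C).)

Energy conservation, ΣQ = 0:
m·0.129·(22 − 361) + 492·4.18·(22 − 18.9) = 0
-43.73 m = -6375.3
m = -6375.3/-43.73 ≈ 145.8 g

m ≈ 146 g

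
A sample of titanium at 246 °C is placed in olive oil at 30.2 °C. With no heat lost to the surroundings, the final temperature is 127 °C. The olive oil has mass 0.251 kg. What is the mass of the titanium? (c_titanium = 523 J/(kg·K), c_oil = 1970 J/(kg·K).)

m ≈ 0.769 kg

Heat lost by the titanium = heat gained by the oil:
m×523×(246 − 127) = 0.251×1970×(127 − 30.2)
62237 m = 47865  ⇒  m ≈ 0.7691 kg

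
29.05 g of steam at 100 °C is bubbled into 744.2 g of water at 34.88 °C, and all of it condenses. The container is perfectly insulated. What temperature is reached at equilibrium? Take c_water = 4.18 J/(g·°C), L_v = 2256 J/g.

T_f ≈ 57.6 °C

Taking heat into each body as positive, Σ m c ΔT = 0:
latent heat released on condensation: 29.05·2256 = 65537; condensed water 100 °C→T: 121.43(T − 100); water warms: 744.2·4.18·(T − 34.88) = 3110.8(T − 34.88)
3232.2 T = 65537 + 12143 + 108503 = 186183
T ≈ 57.60 °C — below 100 °C, confirming all the steam condensed.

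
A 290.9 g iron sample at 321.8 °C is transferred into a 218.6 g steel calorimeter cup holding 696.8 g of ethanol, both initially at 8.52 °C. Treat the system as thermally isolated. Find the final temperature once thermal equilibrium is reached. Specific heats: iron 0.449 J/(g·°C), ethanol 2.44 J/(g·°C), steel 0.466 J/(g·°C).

T_f ≈ 29.7 °C

T_f = Σ m_i c_i T_i / Σ m_i c_i:
T_f = (130.61×321.8 + 1700.2×8.52 + 101.87×8.52) / (130.61 + 1700.2 + 101.87)
    = 57385 / 1932.7 ≈ 29.69 °C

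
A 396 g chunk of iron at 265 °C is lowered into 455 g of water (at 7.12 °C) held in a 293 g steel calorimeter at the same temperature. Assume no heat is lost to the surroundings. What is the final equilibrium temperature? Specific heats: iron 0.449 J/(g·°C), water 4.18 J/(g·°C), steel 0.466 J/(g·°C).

Net heat exchanged in the isolated system is zero:
396*0.449*(T − 265) + 455*4.18*(T − 7.12) + 293*0.466*(T − 7.12) = 0
177.8(T − 265) + 1901.9(T − 7.12) + 136.54(T − 7.12) = 0
2216.2 T = 61632
T ≈ 27.81 °C

T_f ≈ 27.8 °C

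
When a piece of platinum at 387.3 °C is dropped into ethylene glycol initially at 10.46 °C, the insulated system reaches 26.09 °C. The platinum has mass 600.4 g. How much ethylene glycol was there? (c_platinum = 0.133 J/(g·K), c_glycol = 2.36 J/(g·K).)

m ≈ 782 g

|Q_platinum| = |Q_glycol|:
600.4·0.133·(387.3 − 26.09) = m·2.36·(26.09 − 10.46)
36.89 m = 28844  ⇒  m ≈ 782 g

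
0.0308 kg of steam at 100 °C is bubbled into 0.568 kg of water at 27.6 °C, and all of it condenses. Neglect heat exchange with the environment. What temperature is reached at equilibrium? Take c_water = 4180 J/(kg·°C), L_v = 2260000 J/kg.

Net heat exchanged in the isolated system is zero:
latent heat released on condensation: 0.0308×2260000 = 69608
  condensed water 100 °C→T: 128.74(T − 100)
  original water: 2374.2(T − 27.6)
2503 T = 69608 + 12874 + 65529 = 148011
T ≈ 59.13 °C (< 100 °C, so full condensation is consistent).

T_f ≈ 59.1 °C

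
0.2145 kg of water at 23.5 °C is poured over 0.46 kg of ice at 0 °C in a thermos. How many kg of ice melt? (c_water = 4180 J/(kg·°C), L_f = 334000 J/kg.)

m_melted ≈ 0.0631 kg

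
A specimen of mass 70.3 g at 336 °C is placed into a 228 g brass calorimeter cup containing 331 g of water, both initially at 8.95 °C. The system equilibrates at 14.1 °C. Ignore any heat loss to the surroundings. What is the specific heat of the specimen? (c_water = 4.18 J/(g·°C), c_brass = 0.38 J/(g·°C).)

Setting the total heat transfer to zero:
70.3×c×(14.1 − 336) + 331×4.18×(14.1 − 8.95) + 228×0.38×(14.1 − 8.95) = 0
-22630 c = -7571.6
c = -7571.6/-22630 ≈ 0.3346 J/(g·°C)

c ≈ 0.335 J/(g·°C)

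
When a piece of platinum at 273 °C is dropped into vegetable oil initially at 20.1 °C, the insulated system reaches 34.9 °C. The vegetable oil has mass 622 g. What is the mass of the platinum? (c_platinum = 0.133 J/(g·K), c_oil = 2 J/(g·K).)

Energy conservation, ΣQ = 0:
m·0.133·(34.9 − 273) + 622·2·(34.9 − 20.1) = 0
-31.67 m = -18411
m = -18411/-31.67 ≈ 581.4 g

m ≈ 581 g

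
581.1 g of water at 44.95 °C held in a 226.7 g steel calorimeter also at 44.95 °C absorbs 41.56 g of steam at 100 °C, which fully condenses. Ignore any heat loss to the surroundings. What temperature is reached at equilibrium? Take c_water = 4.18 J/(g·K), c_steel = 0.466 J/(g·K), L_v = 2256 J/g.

T_f ≈ 83.1 °C

Energy balance with sensible and latent terms:
steam→water at 100 °C releases m L_v = 41.56×2256 = 93759; condensed water 100 °C→T: 173.72(T − 100); water warms: 581.1×4.18×(T − 44.95) = 2429(T − 44.95); steel cup: 226.7×0.466×(T − 44.95) = 105.64(T − 44.95)
2708.4 T = 93759 + 17372 + 113932 = 225064
T ≈ 83.10 °C, under the boiling point, so the assumption holds.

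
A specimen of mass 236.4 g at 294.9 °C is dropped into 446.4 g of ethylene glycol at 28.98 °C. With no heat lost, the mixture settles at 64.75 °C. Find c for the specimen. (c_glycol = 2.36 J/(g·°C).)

c ≈ 0.693 J/(g·°C)

m_s c (T_s − T_f) = m_glycol c_glycol (T_f − T_0):
236.4×c×(294.9 − 64.75) = 446.4×2.36×(64.75 − 28.98)
54407 c = 37684  ⇒  c ≈ 0.6926 J/(g·°C)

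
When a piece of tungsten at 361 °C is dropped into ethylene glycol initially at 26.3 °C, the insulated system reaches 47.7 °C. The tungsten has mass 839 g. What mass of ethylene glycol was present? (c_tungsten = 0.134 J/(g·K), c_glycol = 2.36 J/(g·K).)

m ≈ 697 g

|Q_tungsten| = |Q_glycol|:
839·0.134·(361 − 47.7) = m·2.36·(47.7 − 26.3)
50.5 m = 35223  ⇒  m ≈ 697.4 g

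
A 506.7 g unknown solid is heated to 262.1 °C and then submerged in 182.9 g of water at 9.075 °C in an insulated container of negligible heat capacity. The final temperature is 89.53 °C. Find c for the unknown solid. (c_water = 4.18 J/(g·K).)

c ≈ 0.703 J/(g·K)

Net heat exchanged in the isolated system is zero:
506.7·c·(89.53 − 262.1) + 182.9·4.18·(89.53 − 9.075) = 0
-87441 c = -61510
c = -61510/-87441 ≈ 0.7034 J/(g·K)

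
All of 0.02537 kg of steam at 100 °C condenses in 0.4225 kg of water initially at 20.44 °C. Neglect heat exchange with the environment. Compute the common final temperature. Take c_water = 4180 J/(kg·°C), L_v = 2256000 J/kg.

T_f ≈ 55.5 °C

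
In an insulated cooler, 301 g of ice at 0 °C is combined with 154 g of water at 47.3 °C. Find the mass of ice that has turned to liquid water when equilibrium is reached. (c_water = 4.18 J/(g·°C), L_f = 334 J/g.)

Heat available from the water dropping to 0 °C: 154×4.18×47.3 = 30448 J.
Melting all 301 g of ice would need 301×334 = 100534 J.
Since 30448 < 100534 J, not all the ice melts; equilibrium is at 0 °C.
m_melt = 30448 / L_f = 91.16 g.

m_melted ≈ 91.2 g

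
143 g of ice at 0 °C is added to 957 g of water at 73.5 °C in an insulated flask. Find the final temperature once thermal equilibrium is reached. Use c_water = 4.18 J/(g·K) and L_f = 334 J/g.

T_f ≈ 53.6 °C

Energy conservation, ΣQ = 0:
latent heat to melt: 143·334 = 47762; meltwater 0→T: 143·4.18·T = 597.74 T; water: 4000.3(T − 73.5)
4598 T = 294019 − 47762 = 246257
T ≈ 53.56 °C. Since T > 0 °C, the all-ice-melts assumption holds.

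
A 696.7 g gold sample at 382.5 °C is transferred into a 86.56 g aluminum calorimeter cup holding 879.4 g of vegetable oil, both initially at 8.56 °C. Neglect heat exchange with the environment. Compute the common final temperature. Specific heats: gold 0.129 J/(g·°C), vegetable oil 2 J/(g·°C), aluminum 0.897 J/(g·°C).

T_f ≈ 26.0 °C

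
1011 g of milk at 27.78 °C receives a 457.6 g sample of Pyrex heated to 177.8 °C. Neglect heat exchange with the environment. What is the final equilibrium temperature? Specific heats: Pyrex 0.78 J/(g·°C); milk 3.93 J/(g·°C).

T_f ≈ 40.1 °C

Setting the total heat transfer to zero:
457.6×0.78×(T − 177.8) + 1011×3.93×(T − 27.78) = 0
356.93(T − 177.8) + 3973.2(T − 27.78) = 0
4330.2 T = 173838
T = 173838 / 4330.2 = 40.1 °C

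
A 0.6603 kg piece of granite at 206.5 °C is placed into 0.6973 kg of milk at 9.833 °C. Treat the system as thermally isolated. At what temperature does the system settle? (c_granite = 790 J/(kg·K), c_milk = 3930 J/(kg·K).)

Setting the total heat transfer to zero:
0.6603*790*(T − 206.5) + 0.6973*3930*(T − 9.833) = 0
3262 T = 134664
T ≈ 41.28 °C

T_f ≈ 41.3 °C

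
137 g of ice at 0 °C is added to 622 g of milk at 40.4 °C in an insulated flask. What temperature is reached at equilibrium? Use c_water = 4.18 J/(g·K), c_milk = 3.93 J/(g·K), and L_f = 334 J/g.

Let T be the final temperature. ΣQ_i = 0:
melt ice: 137·334 = 45758
  warm the meltwater: 572.66 T
  milk: 2444.5(T − 40.4)
3017.1 T = 98756 − 45758 = 52998
T ≈ 17.57 °C — above 0 °C, consistent with complete melting.

T_f ≈ 17.6 °C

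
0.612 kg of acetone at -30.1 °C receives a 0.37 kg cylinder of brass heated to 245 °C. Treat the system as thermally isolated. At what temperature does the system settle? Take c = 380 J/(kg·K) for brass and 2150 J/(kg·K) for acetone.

T_f ≈ -3.5 °C

Energy conservation, ΣQ = 0:
0.37*380*(T − 245) + 0.612*2150*(T − (-30.1)) = 0
140.6(T − 245) + 1315.8(T − (-30.1)) = 0
1456.4 T = -5158.6
T = -5158.6 / 1456.4 = -3.54 °C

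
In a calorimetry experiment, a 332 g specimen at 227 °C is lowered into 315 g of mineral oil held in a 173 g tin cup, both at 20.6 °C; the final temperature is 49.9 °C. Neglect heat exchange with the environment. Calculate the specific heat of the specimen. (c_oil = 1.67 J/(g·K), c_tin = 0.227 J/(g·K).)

Heat gained plus heat lost sum to zero:
332·c·(49.9 − 227) + 315·1.67·(49.9 − 20.6) + 173·0.227·(49.9 − 20.6) = 0
-58797 c = -16564
c = -16564/-58797 ≈ 0.2817 J/(g·K)

c ≈ 0.282 J/(g·K)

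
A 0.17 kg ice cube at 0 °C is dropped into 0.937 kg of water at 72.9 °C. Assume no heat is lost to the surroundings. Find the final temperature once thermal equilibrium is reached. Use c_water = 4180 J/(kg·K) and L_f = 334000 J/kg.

Energy balance with sensible and latent terms:
melt ice: 0.17×334000 = 56780; warm the meltwater: 710.6 T; water: 3916.7(T − 72.9)
4627.3 T = 285525 − 56780 = 228745
T ≈ 49.43 °C — above 0 °C, consistent with complete melting.

T_f ≈ 49.4 °C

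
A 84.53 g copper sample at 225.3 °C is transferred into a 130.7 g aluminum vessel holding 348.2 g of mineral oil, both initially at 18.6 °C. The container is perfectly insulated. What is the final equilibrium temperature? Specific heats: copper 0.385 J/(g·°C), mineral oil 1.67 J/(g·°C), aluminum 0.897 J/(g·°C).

T_f = Σ m_i c_i T_i / Σ m_i c_i:
T_f = (32.54·225.3 + 581.49·18.6 + 117.24·18.6) / (32.54 + 581.49 + 117.24)
    = 20329 / 731.28 ≈ 27.80 °C

T_f ≈ 27.8 °C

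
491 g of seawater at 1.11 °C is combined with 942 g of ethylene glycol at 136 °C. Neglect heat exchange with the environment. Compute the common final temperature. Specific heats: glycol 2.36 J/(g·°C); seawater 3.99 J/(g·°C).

Heat lost by the glycol equals heat gained by the seawater:
942*2.36*(136 − T) = 491*3.99*(T − 1.11)
2223.1(136 − T) = 1959.1(T − 1.11)
4182.2 T = 304519  ⇒  T ≈ 72.81 °C

T_f ≈ 72.8 °C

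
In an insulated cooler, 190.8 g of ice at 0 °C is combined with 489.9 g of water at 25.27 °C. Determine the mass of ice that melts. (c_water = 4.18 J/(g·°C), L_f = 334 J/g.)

Water can give up m c ΔT = 489.9×4.18×25.27 = 51747 J before reaching 0 °C.
Melting all 190.8 g of ice would need 190.8×334 = 63727 J.
51747 J < 63727 J, so only part of the ice melts and the system sits at 0 °C.
m_melt = 51747 / L_f = 154.9 g.

m_melted ≈ 155 g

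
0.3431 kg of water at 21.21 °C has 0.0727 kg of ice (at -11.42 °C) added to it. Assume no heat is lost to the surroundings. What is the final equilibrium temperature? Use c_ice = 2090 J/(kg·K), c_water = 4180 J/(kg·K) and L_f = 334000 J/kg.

T_f ≈ 2.5 °C

Energy balance with sensible and latent terms:
ice -11.42→0 °C: 0.0727×2090×11.42 = 1735.2
  latent heat to melt: 0.0727×334000 = 24282
  meltwater 0→T: 0.0727×4180×T = 303.89 T
  water cools: 0.3431×4180×(T − 21.21) = 1434.2(T − 21.21)
1738 T = 30418 − 26017 = 4401.5
T ≈ 2.53 °C (positive, so assuming full melt was valid).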